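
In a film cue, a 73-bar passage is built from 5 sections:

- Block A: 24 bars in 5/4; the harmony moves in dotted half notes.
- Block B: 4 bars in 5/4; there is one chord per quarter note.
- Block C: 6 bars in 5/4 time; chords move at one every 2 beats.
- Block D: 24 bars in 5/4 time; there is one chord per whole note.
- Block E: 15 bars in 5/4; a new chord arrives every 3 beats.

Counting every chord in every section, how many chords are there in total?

130 chords

A: 24 bars × 5 beats = 120 beats; 3 beats/chord → 40 chords.
B: 4 bars × 5 beats = 20 beats; 1 beat/chord → 20 chords.
C: 6 bars × 5 beats = 30 beats; 2 beats/chord → 15 chords.
D: 24 bars × 5 beats = 120 beats; 4 beats/chord → 30 chords.
E: 15 bars × 5 beats = 75 beats; 3 beats/chord → 25 chords.
Total: 40 + 20 + 15 + 30 + 25 = 130.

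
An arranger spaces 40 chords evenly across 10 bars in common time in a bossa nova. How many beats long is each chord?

10 bars × 4 beats/bar = 40 beats total.
40 beats ÷ 40 chords = 1 beats per chord.
(That is a quarter note.)

1 beat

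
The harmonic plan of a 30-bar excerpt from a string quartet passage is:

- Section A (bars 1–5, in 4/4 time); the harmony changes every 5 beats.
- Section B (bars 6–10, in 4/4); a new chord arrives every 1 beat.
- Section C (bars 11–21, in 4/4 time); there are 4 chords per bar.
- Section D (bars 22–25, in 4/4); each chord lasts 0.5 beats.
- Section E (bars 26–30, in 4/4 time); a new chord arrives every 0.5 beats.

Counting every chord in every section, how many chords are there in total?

140 chords

A has 20 beats and chords last 5 each, so 4 chords.
B has 20 beats and chords last 1 each, so 20 chords.
C has 44 beats and chords last 1 each, so 44 chords.
D has 16 beats and chords last 0.5 each, so 32 chords.
E has 20 beats and chords last 0.5 each, so 40 chords.
Total: 4 + 20 + 44 + 32 + 40 = 140.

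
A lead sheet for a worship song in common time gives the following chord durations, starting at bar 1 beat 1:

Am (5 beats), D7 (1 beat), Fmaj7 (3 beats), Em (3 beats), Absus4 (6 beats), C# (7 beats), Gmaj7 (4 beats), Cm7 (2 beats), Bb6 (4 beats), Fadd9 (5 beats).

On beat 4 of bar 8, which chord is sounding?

Bb6

Beat 4 of bar 8 is beat (8−1)×4 + 4 = 32 overall.
Running totals: Am ends at 5, D7 ends at 6, Fmaj7 ends at 9, Em ends at 12, Absus4 ends at 18, C# ends at 25, Gmaj7 ends at 29, Cm7 ends at 31, Bb6 ends at 35.
Beat 32 falls within Bb6.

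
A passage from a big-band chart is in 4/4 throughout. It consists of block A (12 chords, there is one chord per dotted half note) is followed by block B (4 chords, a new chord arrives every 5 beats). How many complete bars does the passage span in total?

14 bars

A: 12 × 3 = 36 beats = 9 bars.
B: 4 × 5 = 20 beats = 5 bars.
Total: 9 + 5 = 14 bars.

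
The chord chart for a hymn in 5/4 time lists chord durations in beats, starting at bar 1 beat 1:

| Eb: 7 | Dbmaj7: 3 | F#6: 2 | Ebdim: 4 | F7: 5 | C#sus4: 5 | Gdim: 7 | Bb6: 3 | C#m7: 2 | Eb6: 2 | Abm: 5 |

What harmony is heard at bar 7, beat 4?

Bb6

Beat 4 of bar 7 is beat (7−1)×5 + 4 = 34 overall.
Running totals: Eb ends at 7, Dbmaj7 ends at 10, F#6 ends at 12, Ebdim ends at 16, F7 ends at 21, C#sus4 ends at 26, Gdim ends at 33, Bb6 ends at 36.
Beat 34 falls within Bb6.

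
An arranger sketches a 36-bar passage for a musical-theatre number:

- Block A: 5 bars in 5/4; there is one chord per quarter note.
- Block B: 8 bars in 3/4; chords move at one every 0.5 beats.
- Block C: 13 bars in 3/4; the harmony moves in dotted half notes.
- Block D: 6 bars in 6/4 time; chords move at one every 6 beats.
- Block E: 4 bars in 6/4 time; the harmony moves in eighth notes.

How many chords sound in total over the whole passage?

140 chords

A: 5·5 = 25 beats, 25/1 = 25 chords.
B: 8·3 = 24 beats, 24/0.5 = 48 chords.
C: 13·3 = 39 beats, 39/3 = 13 chords.
D: 6·6 = 36 beats, 36/6 = 6 chords.
E: 4·6 = 24 beats, 24/0.5 = 48 chords.
Total: 25 + 48 + 13 + 6 + 48 = 140.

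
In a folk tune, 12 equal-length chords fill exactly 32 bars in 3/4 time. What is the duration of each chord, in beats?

8 beats

32 bars × 3 beats/bar = 96 beats total.
96 beats ÷ 12 chords = 8 beats per chord.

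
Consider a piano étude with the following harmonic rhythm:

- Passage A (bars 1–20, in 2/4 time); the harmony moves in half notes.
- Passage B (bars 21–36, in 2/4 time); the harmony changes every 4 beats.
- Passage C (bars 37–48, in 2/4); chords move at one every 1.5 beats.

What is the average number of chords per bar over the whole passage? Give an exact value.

A: 20 bars of 2 beats is 40 beats; at 2 beats each that's 20 chords.
B: 16 bars of 2 beats is 32 beats; at 4 beats each that's 8 chords.
C: 12 bars of 2 beats is 24 beats; at 1.5 beats each that's 16 chords.
Overall: 44 chords over 48 bars → 44/48 = 11/12 chords per bar.

11/12 chords per bar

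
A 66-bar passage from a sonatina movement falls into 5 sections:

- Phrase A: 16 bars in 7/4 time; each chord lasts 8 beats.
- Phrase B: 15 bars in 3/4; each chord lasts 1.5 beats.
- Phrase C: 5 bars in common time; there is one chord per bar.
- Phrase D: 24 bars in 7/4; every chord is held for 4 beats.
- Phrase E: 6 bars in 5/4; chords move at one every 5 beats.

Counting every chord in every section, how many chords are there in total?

97 chords

A: 16·7 = 112 beats, 112/8 = 14 chords.
B: 15·3 = 45 beats, 45/1.5 = 30 chords.
C: 5·4 = 20 beats, 20/4 = 5 chords.
D: 24·7 = 168 beats, 168/4 = 42 chords.
E: 6·5 = 30 beats, 30/5 = 6 chords.
Total: 14 + 30 + 5 + 42 + 6 = 97.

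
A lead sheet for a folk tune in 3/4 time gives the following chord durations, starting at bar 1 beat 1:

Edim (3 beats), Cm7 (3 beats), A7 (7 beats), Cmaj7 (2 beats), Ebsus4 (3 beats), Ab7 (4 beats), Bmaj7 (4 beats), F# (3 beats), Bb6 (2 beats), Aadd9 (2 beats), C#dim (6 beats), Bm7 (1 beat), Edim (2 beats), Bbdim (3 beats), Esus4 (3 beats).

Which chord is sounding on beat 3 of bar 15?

Bbdim

Beat 3 of bar 15 is beat (15−1)×3 + 3 = 45 overall.
Running totals: Edim ends at 3, Cm7 ends at 6, A7 ends at 13, Cmaj7 ends at 15, Ebsus4 ends at 18, Ab7 ends at 22, Bmaj7 ends at 26, F# ends at 29, Bb6 ends at 31, Aadd9 ends at 33, C#dim ends at 39, Bm7 ends at 40, Edim ends at 42, Bbdim ends at 45.
Beat 45 falls within Bbdim.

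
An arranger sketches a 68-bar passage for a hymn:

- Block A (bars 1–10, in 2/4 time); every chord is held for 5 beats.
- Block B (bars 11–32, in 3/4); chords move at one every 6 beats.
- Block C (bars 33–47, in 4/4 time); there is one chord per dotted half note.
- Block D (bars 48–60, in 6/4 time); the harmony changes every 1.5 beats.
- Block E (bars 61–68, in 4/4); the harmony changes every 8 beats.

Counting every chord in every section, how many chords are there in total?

91 chords

A has 20 beats and chords last 5 each, so 4 chords.
B has 66 beats and chords last 6 each, so 11 chords.
C has 60 beats and chords last 3 each, so 20 chords.
D has 78 beats and chords last 1.5 each, so 52 chords.
E has 32 beats and chords last 8 each, so 4 chords.
Total: 4 + 11 + 20 + 52 + 4 = 91.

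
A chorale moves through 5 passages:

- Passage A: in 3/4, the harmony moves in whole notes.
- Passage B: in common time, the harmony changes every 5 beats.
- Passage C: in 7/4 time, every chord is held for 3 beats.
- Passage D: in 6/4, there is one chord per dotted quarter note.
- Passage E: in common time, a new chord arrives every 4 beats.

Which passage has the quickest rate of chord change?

A: 3/4 = 0.75 chords/bar.
B: 4/5 = 0.8 chords/bar.
C: 7/3 = 7/3 chords/bar.
D: 6/1.5 = 4 chords/bar.
E: 4/4 = 1 chord/bar.
Fastest is D at 4 chords/bar.

Passage D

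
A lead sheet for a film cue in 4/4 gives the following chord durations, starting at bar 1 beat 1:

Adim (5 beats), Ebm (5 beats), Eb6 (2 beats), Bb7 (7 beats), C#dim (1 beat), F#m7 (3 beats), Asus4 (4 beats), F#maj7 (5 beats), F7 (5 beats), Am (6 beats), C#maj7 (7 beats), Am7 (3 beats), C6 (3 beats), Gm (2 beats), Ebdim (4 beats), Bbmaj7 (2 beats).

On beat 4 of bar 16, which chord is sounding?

Bbmaj7

Beat 4 of bar 16 is beat (16−1)×4 + 4 = 64 overall.
Running totals: Adim ends at 5, Ebm ends at 10, Eb6 ends at 12, Bb7 ends at 19, C#dim ends at 20, F#m7 ends at 23, Asus4 ends at 27, F#maj7 ends at 32, F7 ends at 37, Am ends at 43, C#maj7 ends at 50, Am7 ends at 53, C6 ends at 56, Gm ends at 58, Ebdim ends at 62, Bbmaj7 ends at 64.
Beat 64 falls within Bbmaj7.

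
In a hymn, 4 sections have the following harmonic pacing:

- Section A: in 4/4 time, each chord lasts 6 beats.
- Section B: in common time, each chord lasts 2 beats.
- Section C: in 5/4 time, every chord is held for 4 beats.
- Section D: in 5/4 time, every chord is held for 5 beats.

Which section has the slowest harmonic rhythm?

Section A

A: 4 beats/bar ÷ 6 beats/chord = 2/3 chords/bar.
B: 4 beats/bar ÷ 2 beats/chord = 2 chords/bar.
C: 5 beats/bar ÷ 4 beats/chord = 1.25 chords/bar.
D: 5 beats/bar ÷ 5 beats/chord = 1 chord/bar.
Slowest is A at 2/3 chords/bar.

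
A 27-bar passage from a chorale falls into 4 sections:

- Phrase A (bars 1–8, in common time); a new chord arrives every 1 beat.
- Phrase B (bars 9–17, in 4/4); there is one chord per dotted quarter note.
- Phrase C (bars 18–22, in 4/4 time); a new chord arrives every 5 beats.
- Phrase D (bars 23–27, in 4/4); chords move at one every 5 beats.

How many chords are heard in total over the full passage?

64 chords

A: 8·4 = 32 beats, 32/1 = 32 chords.
B: 9·4 = 36 beats, 36/1.5 = 24 chords.
C: 5·4 = 20 beats, 20/5 = 4 chords.
D: 5·4 = 20 beats, 20/5 = 4 chords.
Total: 32 + 24 + 4 + 4 = 64.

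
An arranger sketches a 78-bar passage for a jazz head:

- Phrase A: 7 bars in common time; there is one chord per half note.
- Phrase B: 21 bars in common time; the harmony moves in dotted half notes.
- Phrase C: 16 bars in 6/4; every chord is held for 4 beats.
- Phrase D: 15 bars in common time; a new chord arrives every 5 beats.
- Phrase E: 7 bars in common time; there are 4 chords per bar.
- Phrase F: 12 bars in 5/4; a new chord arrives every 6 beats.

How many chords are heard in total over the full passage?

A has 28 beats and chords last 2 each, so 14 chords.
B has 84 beats and chords last 3 each, so 28 chords.
C has 96 beats and chords last 4 each, so 24 chords.
D has 60 beats and chords last 5 each, so 12 chords.
E has 28 beats and chords last 1 each, so 28 chords.
F has 60 beats and chords last 6 each, so 10 chords.
Total: 14 + 28 + 24 + 12 + 28 + 10 = 116.

116 chords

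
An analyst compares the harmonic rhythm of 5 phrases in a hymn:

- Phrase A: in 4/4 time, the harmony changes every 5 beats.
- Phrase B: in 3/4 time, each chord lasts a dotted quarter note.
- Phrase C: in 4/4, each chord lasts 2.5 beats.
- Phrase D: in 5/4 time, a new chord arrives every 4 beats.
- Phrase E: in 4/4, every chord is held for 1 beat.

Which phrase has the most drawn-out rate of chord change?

A: 4/5 = 0.8 chords/bar.
B: 3/1.5 = 2 chords/bar.
C: 4/2.5 = 1.6 chords/bar.
D: 5/4 = 1.25 chords/bar.
E: 4/1 = 4 chords/bar.
Slowest is A at 0.8 chords/bar.

Phrase A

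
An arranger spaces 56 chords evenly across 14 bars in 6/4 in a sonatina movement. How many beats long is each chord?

1.5 beats

14 bars × 6 beats/bar = 84 beats total.
84 beats ÷ 56 chords = 1.5 beats per chord.
(That is a dotted quarter note.)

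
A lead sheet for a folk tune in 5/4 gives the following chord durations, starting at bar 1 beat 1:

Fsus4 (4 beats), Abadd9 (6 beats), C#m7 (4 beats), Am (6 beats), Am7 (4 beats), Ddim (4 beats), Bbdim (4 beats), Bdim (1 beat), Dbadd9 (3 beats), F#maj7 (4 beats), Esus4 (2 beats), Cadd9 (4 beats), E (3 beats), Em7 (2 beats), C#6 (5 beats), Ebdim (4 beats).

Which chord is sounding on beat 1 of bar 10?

Beat 1 of bar 10 is beat (10−1)×5 + 1 = 46 overall.
Running totals: Fsus4 ends at 4, Abadd9 ends at 10, C#m7 ends at 14, Am ends at 20, Am7 ends at 24, Ddim ends at 28, Bbdim ends at 32, Bdim ends at 33, Dbadd9 ends at 36, F#maj7 ends at 40, Esus4 ends at 42, Cadd9 ends at 46.
Beat 46 falls within Cadd9.

Cadd9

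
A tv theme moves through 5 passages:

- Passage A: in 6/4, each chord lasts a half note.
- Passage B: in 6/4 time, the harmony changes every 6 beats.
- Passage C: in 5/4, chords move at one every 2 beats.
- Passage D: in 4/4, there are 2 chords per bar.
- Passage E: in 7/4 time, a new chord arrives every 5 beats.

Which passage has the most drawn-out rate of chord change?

Passage B

A: 6 beats/bar ÷ 2 beats/chord = 3 chords/bar.
B: 6 beats/bar ÷ 6 beats/chord = 1 chord/bar.
C: 5 beats/bar ÷ 2 beats/chord = 2.5 chords/bar.
D: 4 beats/bar ÷ 2 beats/chord = 2 chords/bar.
E: 7 beats/bar ÷ 5 beats/chord = 1.4 chords/bar.
Slowest is B at 1 chords/bar.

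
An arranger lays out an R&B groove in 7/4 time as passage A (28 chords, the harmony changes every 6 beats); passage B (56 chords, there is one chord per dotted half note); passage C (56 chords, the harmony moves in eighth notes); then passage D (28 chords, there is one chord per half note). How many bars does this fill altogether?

60 bars

A: 28 × 6 = 168 beats = 24 bars.
B: 56 × 3 = 168 beats = 24 bars.
C: 56 × 0.5 = 28 beats = 4 bars.
D: 28 × 2 = 56 beats = 8 bars.
Total: 24 + 24 + 4 + 8 = 60 bars.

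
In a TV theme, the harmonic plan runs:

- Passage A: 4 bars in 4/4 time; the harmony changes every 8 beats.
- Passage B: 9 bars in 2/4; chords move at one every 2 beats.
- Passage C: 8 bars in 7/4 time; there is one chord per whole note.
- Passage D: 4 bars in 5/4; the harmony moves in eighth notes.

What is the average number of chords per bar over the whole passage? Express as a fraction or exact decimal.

2.6 chords per bar

A: 4 × 4 = 16 beats ÷ 8 = 2 chords.
B: 9 × 2 = 18 beats ÷ 2 = 9 chords.
C: 8 × 7 = 56 beats ÷ 4 = 14 chords.
D: 4 × 5 = 20 beats ÷ 0.5 = 40 chords.
Overall: 65 chords over 25 bars → 65/25 = 2.6 chords per bar.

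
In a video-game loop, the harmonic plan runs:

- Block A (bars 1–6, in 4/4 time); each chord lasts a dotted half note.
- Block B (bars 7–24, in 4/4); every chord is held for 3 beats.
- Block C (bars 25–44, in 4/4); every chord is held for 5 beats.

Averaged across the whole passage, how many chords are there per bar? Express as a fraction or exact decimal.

A: 6 bars of 4 beats is 24 beats; at 3 beats each that's 8 chords.
B: 18 bars of 4 beats is 72 beats; at 3 beats each that's 24 chords.
C: 20 bars of 4 beats is 80 beats; at 5 beats each that's 16 chords.
Overall: 48 chords over 44 bars → 48/44 = 12/11 chords per bar.

12/11 chords per bar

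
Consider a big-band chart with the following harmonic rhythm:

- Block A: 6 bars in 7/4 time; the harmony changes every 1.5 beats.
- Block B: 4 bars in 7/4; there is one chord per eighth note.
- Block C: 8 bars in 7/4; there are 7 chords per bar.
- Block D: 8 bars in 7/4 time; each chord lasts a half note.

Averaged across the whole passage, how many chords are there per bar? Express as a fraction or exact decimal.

84/13 chords per bar

A: 6 bars of 7 beats is 42 beats; at 1.5 beats each that's 28 chords.
B: 4 bars of 7 beats is 28 beats; at 0.5 beats each that's 56 chords.
C: 8 bars of 7 beats is 56 beats; at 1 beat each that's 56 chords.
D: 8 bars of 7 beats is 56 beats; at 2 beats each that's 28 chords.
Overall: 168 chords over 26 bars → 168/26 = 84/13 chords per bar.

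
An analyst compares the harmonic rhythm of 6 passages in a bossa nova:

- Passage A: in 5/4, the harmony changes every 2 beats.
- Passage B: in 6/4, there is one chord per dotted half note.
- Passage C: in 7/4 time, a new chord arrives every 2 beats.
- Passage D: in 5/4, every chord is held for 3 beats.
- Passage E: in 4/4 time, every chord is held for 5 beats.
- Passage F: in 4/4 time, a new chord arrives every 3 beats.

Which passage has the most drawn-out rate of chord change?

A: each chord is 2 beats in 5/4, so 2.5 per bar.
B: each chord is 3 beats in 6/4, so 2 per bar.
C: each chord is 2 beats in 7/4, so 3.5 per bar.
D: each chord is 3 beats in 5/4, so 5/3 per bar.
E: each chord is 5 beats in 4/4, so 0.8 per bar.
F: each chord is 3 beats in 4/4, so 4/3 per bar.
Slowest is E at 0.8 chords/bar.

Passage E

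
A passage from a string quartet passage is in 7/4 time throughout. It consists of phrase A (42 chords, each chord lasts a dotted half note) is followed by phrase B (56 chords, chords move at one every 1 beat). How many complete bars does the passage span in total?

26 bars

A: 42 × 3 = 126 beats = 18 bars.
B: 56 × 1 = 56 beats = 8 bars.
Total: 18 + 8 = 26 bars.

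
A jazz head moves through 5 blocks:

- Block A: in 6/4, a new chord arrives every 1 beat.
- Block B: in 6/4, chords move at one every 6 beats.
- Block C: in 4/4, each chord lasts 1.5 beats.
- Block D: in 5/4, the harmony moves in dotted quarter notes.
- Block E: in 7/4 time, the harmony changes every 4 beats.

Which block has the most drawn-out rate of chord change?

A: each chord is 1 beat in 6/4, so 6 per bar.
B: each chord is 6 beats in 6/4, so 1 per bar.
C: each chord is 1.5 beats in 4/4, so 8/3 per bar.
D: each chord is 1.5 beats in 5/4, so 10/3 per bar.
E: each chord is 4 beats in 7/4, so 1.75 per bar.
Slowest is B at 1 chords/bar.

Block B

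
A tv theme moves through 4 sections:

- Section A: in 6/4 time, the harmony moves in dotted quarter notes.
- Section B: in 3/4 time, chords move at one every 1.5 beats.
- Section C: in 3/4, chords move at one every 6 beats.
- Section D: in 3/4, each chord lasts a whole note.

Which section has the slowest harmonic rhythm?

Section C

A: each chord is 1.5 beats in 6/4, so 4 per bar.
B: each chord is 1.5 beats in 3/4, so 2 per bar.
C: each chord is 6 beats in 3/4, so 0.5 per bar.
D: each chord is 4 beats in 3/4, so 0.75 per bar.
Slowest is C at 0.5 chords/bar.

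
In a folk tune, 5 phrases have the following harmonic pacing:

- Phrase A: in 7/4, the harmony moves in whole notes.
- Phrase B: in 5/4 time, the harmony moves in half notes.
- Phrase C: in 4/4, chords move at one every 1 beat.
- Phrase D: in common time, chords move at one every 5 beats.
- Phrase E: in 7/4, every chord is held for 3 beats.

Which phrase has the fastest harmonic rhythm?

Phrase C

A: 7/4 = 1.75 chords/bar.
B: 5/2 = 2.5 chords/bar.
C: 4/1 = 4 chords/bar.
D: 4/5 = 0.8 chords/bar.
E: 7/3 = 7/3 chords/bar.
Fastest is C at 4 chords/bar.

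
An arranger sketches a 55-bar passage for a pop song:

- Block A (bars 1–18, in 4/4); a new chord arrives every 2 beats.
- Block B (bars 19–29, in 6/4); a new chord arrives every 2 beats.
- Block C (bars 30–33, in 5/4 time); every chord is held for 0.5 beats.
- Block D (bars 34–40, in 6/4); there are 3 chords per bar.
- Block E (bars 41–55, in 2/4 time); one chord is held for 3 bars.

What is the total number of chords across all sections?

135 chords

A: 18 bars × 4 beats = 72 beats; 2 beats/chord → 36 chords.
B: 11 bars × 6 beats = 66 beats; 2 beats/chord → 33 chords.
C: 4 bars × 5 beats = 20 beats; 0.5 beats/chord → 40 chords.
D: 7 bars × 6 beats = 42 beats; 2 beats/chord → 21 chords.
E: 15 bars × 2 beats = 30 beats; 6 beats/chord → 5 chords.
Total: 36 + 33 + 40 + 21 + 5 = 135.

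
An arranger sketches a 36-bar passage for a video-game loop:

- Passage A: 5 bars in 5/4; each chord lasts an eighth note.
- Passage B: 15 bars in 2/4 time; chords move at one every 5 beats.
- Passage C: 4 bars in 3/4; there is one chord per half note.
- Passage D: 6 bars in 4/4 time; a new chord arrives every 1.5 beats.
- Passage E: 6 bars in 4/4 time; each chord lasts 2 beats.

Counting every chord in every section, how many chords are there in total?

A: 5 bars × 5 beats = 25 beats; 0.5 beats/chord → 50 chords.
B: 15 bars × 2 beats = 30 beats; 5 beats/chord → 6 chords.
C: 4 bars × 3 beats = 12 beats; 2 beats/chord → 6 chords.
D: 6 bars × 4 beats = 24 beats; 1.5 beats/chord → 16 chords.
E: 6 bars × 4 beats = 24 beats; 2 beats/chord → 12 chords.
Total: 50 + 6 + 6 + 16 + 12 = 90.

90 chords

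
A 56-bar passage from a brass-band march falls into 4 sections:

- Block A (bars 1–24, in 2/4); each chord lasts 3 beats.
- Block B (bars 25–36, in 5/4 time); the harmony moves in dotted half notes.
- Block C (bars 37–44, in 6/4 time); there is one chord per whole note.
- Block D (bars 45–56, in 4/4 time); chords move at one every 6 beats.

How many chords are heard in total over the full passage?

A: 24 bars × 2 beats = 48 beats; 3 beats/chord → 16 chords.
B: 12 bars × 5 beats = 60 beats; 3 beats/chord → 20 chords.
C: 8 bars × 6 beats = 48 beats; 4 beats/chord → 12 chords.
D: 12 bars × 4 beats = 48 beats; 6 beats/chord → 8 chords.
Total: 16 + 20 + 12 + 8 = 56.

56 chords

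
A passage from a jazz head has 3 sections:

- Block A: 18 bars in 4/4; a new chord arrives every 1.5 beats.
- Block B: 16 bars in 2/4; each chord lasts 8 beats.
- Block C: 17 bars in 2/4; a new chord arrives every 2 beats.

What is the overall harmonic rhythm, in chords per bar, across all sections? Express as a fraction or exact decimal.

23/17 chords per bar

A: 18 × 4 = 72 beats ÷ 1.5 = 48 chords.
B: 16 × 2 = 32 beats ÷ 8 = 4 chords.
C: 17 × 2 = 34 beats ÷ 2 = 17 chords.
Overall: 69 chords over 51 bars → 69/51 = 23/17 chords per bar.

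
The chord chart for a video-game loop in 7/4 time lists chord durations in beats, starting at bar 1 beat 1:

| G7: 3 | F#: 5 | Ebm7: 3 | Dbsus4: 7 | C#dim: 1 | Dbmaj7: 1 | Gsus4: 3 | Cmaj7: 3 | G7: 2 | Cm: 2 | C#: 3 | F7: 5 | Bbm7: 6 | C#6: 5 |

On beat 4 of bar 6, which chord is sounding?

Bbm7

Beat 4 of bar 6 is beat (6−1)×7 + 4 = 39 overall.
Running totals: G7 ends at 3, F# ends at 8, Ebm7 ends at 11, Dbsus4 ends at 18, C#dim ends at 19, Dbmaj7 ends at 20, Gsus4 ends at 23, Cmaj7 ends at 26, G7 ends at 28, Cm ends at 30, C# ends at 33, F7 ends at 38, Bbm7 ends at 44.
Beat 39 falls within Bbm7.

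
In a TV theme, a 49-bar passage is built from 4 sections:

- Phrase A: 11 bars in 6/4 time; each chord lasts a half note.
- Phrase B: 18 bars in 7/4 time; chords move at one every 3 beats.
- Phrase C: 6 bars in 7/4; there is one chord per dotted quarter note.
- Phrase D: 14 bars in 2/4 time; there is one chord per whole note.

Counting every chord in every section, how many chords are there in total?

110 chords

A has 66 beats and chords last 2 each, so 33 chords.
B has 126 beats and chords last 3 each, so 42 chords.
C has 42 beats and chords last 1.5 each, so 28 chords.
D has 28 beats and chords last 4 each, so 7 chords.
Total: 33 + 42 + 28 + 7 = 110.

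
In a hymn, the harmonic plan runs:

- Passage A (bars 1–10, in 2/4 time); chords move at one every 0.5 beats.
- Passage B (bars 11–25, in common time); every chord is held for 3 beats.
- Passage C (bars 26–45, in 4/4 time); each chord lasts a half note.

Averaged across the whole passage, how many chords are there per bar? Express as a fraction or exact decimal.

20/9 chords per bar

A: 10 × 2 = 20 beats ÷ 0.5 = 40 chords.
B: 15 × 4 = 60 beats ÷ 3 = 20 chords.
C: 20 × 4 = 80 beats ÷ 2 = 40 chords.
Overall: 100 chords over 45 bars → 100/45 = 20/9 chords per bar.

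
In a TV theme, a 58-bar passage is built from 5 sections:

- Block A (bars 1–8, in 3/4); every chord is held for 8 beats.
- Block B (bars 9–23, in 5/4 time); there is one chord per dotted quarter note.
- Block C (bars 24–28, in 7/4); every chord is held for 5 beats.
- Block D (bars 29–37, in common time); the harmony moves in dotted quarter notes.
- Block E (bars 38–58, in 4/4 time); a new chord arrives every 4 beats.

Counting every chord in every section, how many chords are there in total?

A: 8·3 = 24 beats, 24/8 = 3 chords.
B: 15·5 = 75 beats, 75/1.5 = 50 chords.
C: 5·7 = 35 beats, 35/5 = 7 chords.
D: 9·4 = 36 beats, 36/1.5 = 24 chords.
E: 21·4 = 84 beats, 84/4 = 21 chords.
Total: 3 + 50 + 7 + 24 + 21 = 105.

105 chords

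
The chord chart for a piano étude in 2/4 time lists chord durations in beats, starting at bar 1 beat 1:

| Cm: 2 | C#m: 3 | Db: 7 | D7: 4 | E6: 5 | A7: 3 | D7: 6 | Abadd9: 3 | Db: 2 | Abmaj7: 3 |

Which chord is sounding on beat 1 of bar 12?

A7

Beat 1 of bar 12 is beat (12−1)×2 + 1 = 23 overall.
Running totals: Cm ends at 2, C#m ends at 5, Db ends at 12, D7 ends at 16, E6 ends at 21, A7 ends at 24.
Beat 23 falls within A7.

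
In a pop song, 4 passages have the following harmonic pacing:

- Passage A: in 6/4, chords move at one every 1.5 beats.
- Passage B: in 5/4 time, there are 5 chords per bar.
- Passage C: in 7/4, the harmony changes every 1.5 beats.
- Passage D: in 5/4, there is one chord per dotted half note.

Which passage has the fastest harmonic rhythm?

Passage B

A: 6/1.5 = 4 chords/bar.
B: 5/1 = 5 chords/bar.
C: 7/1.5 = 14/3 chords/bar.
D: 5/3 = 5/3 chords/bar.
Fastest is B at 5 chords/bar.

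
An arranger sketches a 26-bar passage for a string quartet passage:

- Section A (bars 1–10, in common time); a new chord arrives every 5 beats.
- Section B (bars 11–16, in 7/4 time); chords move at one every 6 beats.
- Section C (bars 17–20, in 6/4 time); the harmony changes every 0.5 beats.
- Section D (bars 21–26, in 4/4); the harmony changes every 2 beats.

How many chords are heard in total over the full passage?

75 chords

A has 40 beats and chords last 5 each, so 8 chords.
B has 42 beats and chords last 6 each, so 7 chords.
C has 24 beats and chords last 0.5 each, so 48 chords.
D has 24 beats and chords last 2 each, so 12 chords.
Total: 8 + 7 + 48 + 12 = 75.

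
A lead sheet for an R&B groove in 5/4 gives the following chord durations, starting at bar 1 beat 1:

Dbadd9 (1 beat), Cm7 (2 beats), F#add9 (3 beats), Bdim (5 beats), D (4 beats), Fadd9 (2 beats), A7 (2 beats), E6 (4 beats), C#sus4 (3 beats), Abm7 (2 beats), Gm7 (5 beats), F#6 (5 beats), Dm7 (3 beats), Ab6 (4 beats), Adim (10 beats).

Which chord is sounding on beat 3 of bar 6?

Abm7

Beat 3 of bar 6 is beat (6−1)×5 + 3 = 28 overall.
Running totals: Dbadd9 ends at 1, Cm7 ends at 3, F#add9 ends at 6, Bdim ends at 11, D ends at 15, Fadd9 ends at 17, A7 ends at 19, E6 ends at 23, C#sus4 ends at 26, Abm7 ends at 28.
Beat 28 falls within Abm7.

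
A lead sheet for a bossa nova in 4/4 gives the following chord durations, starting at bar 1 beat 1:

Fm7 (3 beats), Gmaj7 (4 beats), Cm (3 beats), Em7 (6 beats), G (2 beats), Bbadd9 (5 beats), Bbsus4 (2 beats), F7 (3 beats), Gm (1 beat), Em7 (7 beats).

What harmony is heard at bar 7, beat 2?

Beat 2 of bar 7 is beat (7−1)×4 + 2 = 26 overall.
Running totals: Fm7 ends at 3, Gmaj7 ends at 7, Cm ends at 10, Em7 ends at 16, G ends at 18, Bbadd9 ends at 23, Bbsus4 ends at 25, F7 ends at 28.
Beat 26 falls within F7.

F7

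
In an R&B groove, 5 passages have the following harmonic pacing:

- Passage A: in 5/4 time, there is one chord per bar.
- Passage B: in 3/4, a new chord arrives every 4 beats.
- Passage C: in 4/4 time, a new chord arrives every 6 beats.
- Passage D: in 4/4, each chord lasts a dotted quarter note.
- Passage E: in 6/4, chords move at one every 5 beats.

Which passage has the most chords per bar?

A: 5 beats/bar ÷ 5 beats/chord = 1 chord/bar.
B: 3 beats/bar ÷ 4 beats/chord = 0.75 chords/bar.
C: 4 beats/bar ÷ 6 beats/chord = 2/3 chords/bar.
D: 4 beats/bar ÷ 1.5 beats/chord = 8/3 chords/bar.
E: 6 beats/bar ÷ 5 beats/chord = 1.2 chords/bar.
Fastest is D at 8/3 chords/bar.

Passage D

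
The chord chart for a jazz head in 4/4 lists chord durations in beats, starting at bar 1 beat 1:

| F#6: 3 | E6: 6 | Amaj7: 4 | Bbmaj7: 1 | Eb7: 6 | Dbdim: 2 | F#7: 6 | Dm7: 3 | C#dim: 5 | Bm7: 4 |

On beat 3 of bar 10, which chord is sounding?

Bm7

Beat 3 of bar 10 is beat (10−1)×4 + 3 = 39 overall.
Running totals: F#6 ends at 3, E6 ends at 9, Amaj7 ends at 13, Bbmaj7 ends at 14, Eb7 ends at 20, Dbdim ends at 22, F#7 ends at 28, Dm7 ends at 31, C#dim ends at 36, Bm7 ends at 40.
Beat 39 falls within Bm7.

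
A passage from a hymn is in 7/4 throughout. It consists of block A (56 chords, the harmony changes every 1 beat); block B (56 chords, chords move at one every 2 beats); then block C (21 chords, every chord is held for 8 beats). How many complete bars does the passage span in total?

A: 56 × 1 = 56 beats = 8 bars.
B: 56 × 2 = 112 beats = 16 bars.
C: 21 × 8 = 168 beats = 24 bars.
Total: 8 + 16 + 24 = 48 bars.

48 bars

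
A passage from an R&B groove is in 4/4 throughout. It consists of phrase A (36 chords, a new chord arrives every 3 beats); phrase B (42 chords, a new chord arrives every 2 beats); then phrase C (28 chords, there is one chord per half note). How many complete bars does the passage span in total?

62 bars

A: 36 × 3 = 108 beats = 27 bars.
B: 42 × 2 = 84 beats = 21 bars.
C: 28 × 2 = 56 beats = 14 bars.
Total: 27 + 21 + 14 = 62 bars.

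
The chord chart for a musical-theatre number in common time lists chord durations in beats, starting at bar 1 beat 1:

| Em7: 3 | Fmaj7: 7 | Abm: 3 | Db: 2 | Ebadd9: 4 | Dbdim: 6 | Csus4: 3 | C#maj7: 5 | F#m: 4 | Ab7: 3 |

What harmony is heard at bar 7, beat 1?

Dbdim

Beat 1 of bar 7 is beat (7−1)×4 + 1 = 25 overall.
Running totals: Em7 ends at 3, Fmaj7 ends at 10, Abm ends at 13, Db ends at 15, Ebadd9 ends at 19, Dbdim ends at 25.
Beat 25 falls within Dbdim.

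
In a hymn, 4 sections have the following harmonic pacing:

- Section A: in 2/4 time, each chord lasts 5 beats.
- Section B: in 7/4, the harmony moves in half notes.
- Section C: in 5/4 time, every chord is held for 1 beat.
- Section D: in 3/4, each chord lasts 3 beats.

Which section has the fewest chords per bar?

Section A

A: 2 beats/bar ÷ 5 beats/chord = 0.4 chords/bar.
B: 7 beats/bar ÷ 2 beats/chord = 3.5 chords/bar.
C: 5 beats/bar ÷ 1 beat/chord = 5 chords/bar.
D: 3 beats/bar ÷ 3 beats/chord = 1 chord/bar.
Slowest is A at 0.4 chords/bar.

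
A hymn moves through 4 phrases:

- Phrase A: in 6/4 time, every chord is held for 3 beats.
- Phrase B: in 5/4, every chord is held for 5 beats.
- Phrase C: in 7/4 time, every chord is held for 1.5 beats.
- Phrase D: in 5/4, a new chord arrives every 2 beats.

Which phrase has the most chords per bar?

A: 6/3 = 2 chords/bar.
B: 5/5 = 1 chord/bar.
C: 7/1.5 = 14/3 chords/bar.
D: 5/2 = 2.5 chords/bar.
Fastest is C at 14/3 chords/bar.

Phrase C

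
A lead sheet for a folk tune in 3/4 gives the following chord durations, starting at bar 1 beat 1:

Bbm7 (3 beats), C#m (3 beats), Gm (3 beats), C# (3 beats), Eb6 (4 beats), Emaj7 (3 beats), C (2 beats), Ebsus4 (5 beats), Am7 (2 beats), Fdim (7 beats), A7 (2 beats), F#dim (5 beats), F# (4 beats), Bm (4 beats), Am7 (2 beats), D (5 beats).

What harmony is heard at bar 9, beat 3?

Am7

Beat 3 of bar 9 is beat (9−1)×3 + 3 = 27 overall.
Running totals: Bbm7 ends at 3, C#m ends at 6, Gm ends at 9, C# ends at 12, Eb6 ends at 16, Emaj7 ends at 19, C ends at 21, Ebsus4 ends at 26, Am7 ends at 28.
Beat 27 falls within Am7.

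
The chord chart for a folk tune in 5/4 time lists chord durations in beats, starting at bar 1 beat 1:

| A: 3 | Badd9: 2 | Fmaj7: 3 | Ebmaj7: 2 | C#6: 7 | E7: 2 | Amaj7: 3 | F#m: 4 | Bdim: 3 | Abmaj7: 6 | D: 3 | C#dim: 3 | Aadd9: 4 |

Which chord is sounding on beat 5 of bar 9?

Aadd9

Beat 5 of bar 9 is beat (9−1)×5 + 5 = 45 overall.
Running totals: A ends at 3, Badd9 ends at 5, Fmaj7 ends at 8, Ebmaj7 ends at 10, C#6 ends at 17, E7 ends at 19, Amaj7 ends at 22, F#m ends at 26, Bdim ends at 29, Abmaj7 ends at 35, D ends at 38, C#dim ends at 41, Aadd9 ends at 45.
Beat 45 falls within Aadd9.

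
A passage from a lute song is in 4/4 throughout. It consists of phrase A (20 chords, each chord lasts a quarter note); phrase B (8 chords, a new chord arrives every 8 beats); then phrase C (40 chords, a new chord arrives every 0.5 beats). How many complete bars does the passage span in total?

A: 20 × 1 = 20 beats = 5 bars.
B: 8 × 8 = 64 beats = 16 bars.
C: 40 × 0.5 = 20 beats = 5 bars.
Total: 5 + 16 + 5 = 26 bars.

26 bars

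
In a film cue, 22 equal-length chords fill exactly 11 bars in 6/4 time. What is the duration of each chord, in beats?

11 bars × 6 beats/bar = 66 beats total.
66 beats ÷ 22 chords = 3 beats per chord.
(That is a dotted half note.)

3 beats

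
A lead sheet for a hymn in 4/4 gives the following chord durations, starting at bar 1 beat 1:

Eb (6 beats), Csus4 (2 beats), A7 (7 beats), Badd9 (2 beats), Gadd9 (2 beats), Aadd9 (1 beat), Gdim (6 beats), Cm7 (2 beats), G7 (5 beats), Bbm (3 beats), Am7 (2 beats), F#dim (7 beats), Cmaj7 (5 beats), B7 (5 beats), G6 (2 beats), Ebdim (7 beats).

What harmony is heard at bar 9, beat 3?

Bbm

Beat 3 of bar 9 is beat (9−1)×4 + 3 = 35 overall.
Running totals: Eb ends at 6, Csus4 ends at 8, A7 ends at 15, Badd9 ends at 17, Gadd9 ends at 19, Aadd9 ends at 20, Gdim ends at 26, Cm7 ends at 28, G7 ends at 33, Bbm ends at 36.
Beat 35 falls within Bbm.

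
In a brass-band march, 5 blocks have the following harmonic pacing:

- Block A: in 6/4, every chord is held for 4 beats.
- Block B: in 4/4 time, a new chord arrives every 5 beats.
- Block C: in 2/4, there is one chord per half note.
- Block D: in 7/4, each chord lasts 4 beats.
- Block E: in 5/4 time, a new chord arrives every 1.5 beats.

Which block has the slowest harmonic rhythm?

Block B

A: 6 beats/bar ÷ 4 beats/chord = 1.5 chords/bar.
B: 4 beats/bar ÷ 5 beats/chord = 0.8 chords/bar.
C: 2 beats/bar ÷ 2 beats/chord = 1 chord/bar.
D: 7 beats/bar ÷ 4 beats/chord = 1.75 chords/bar.
E: 5 beats/bar ÷ 1.5 beats/chord = 10/3 chords/bar.
Slowest is B at 0.8 chords/bar.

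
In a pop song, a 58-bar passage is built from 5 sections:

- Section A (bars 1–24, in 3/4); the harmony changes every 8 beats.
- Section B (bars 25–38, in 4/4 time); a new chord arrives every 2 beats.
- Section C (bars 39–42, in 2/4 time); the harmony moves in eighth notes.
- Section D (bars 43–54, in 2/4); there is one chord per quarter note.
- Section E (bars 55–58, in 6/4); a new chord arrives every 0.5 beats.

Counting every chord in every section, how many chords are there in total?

125 chords

A: 24 bars × 3 beats = 72 beats; 8 beats/chord → 9 chords.
B: 14 bars × 4 beats = 56 beats; 2 beats/chord → 28 chords.
C: 4 bars × 2 beats = 8 beats; 0.5 beats/chord → 16 chords.
D: 12 bars × 2 beats = 24 beats; 1 beat/chord → 24 chords.
E: 4 bars × 6 beats = 24 beats; 0.5 beats/chord → 48 chords.
Total: 9 + 28 + 16 + 24 + 48 = 125.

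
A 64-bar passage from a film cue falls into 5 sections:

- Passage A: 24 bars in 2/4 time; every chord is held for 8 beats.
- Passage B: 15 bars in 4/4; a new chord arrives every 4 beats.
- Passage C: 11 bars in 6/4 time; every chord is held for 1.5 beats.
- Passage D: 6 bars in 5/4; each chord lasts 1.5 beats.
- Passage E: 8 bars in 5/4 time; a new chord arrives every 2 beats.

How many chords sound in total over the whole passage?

105 chords

A: 24 bars × 2 beats = 48 beats; 8 beats/chord → 6 chords.
B: 15 bars × 4 beats = 60 beats; 4 beats/chord → 15 chords.
C: 11 bars × 6 beats = 66 beats; 1.5 beats/chord → 44 chords.
D: 6 bars × 5 beats = 30 beats; 1.5 beats/chord → 20 chords.
E: 8 bars × 5 beats = 40 beats; 2 beats/chord → 20 chords.
Total: 6 + 15 + 44 + 20 + 20 = 105.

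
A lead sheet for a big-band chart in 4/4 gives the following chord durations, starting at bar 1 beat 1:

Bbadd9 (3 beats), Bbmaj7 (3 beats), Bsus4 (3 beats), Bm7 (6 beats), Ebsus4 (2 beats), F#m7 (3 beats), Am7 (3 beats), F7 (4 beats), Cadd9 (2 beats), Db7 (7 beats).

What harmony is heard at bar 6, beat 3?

Beat 3 of bar 6 is beat (6−1)×4 + 3 = 23 overall.
Running totals: Bbadd9 ends at 3, Bbmaj7 ends at 6, Bsus4 ends at 9, Bm7 ends at 15, Ebsus4 ends at 17, F#m7 ends at 20, Am7 ends at 23.
Beat 23 falls within Am7.

Am7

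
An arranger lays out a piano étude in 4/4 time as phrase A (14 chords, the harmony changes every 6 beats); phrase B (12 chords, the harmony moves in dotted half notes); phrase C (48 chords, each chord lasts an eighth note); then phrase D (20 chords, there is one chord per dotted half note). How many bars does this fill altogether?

A: 14 × 6 = 84 beats = 21 bars.
B: 12 × 3 = 36 beats = 9 bars.
C: 48 × 0.5 = 24 beats = 6 bars.
D: 20 × 3 = 60 beats = 15 bars.
Total: 21 + 9 + 6 + 15 = 51 bars.

51 bars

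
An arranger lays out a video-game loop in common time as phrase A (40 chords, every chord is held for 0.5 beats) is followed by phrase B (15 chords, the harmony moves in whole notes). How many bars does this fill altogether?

20 bars

A: 40 × 0.5 = 20 beats = 5 bars.
B: 15 × 4 = 60 beats = 15 bars.
Total: 5 + 15 = 20 bars.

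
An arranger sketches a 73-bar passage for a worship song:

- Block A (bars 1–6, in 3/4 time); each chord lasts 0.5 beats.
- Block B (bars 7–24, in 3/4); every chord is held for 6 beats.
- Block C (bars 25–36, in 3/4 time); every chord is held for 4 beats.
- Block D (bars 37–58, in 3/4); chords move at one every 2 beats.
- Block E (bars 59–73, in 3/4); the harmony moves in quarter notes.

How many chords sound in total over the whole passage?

132 chords

A: 6·3 = 18 beats, 18/0.5 = 36 chords.
B: 18·3 = 54 beats, 54/6 = 9 chords.
C: 12·3 = 36 beats, 36/4 = 9 chords.
D: 22·3 = 66 beats, 66/2 = 33 chords.
E: 15·3 = 45 beats, 45/1 = 45 chords.
Total: 36 + 9 + 9 + 33 + 45 = 132.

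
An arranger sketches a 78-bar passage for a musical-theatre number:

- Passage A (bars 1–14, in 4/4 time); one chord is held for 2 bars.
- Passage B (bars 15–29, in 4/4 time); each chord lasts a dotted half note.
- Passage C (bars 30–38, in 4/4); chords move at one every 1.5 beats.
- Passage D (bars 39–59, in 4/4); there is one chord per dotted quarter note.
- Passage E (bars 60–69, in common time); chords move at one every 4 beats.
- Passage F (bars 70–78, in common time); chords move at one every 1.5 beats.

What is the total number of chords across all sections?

A: 14·4 = 56 beats, 56/8 = 7 chords.
B: 15·4 = 60 beats, 60/3 = 20 chords.
C: 9·4 = 36 beats, 36/1.5 = 24 chords.
D: 21·4 = 84 beats, 84/1.5 = 56 chords.
E: 10·4 = 40 beats, 40/4 = 10 chords.
F: 9·4 = 36 beats, 36/1.5 = 24 chords.
Total: 7 + 20 + 24 + 56 + 10 + 24 = 141.

141 chords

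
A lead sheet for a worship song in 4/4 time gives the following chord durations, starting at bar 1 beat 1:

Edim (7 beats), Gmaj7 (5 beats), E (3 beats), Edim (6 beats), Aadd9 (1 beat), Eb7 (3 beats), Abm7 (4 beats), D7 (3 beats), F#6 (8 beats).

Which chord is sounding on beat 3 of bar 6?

Eb7

Beat 3 of bar 6 is beat (6−1)×4 + 3 = 23 overall.
Running totals: Edim ends at 7, Gmaj7 ends at 12, E ends at 15, Edim ends at 21, Aadd9 ends at 22, Eb7 ends at 25.
Beat 23 falls within Eb7.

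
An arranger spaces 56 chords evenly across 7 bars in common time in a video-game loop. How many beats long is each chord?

0.5 beats

7 bars × 4 beats/bar = 28 beats total.
28 beats ÷ 56 chords = 0.5 beats per chord.
(That is an eighth note.)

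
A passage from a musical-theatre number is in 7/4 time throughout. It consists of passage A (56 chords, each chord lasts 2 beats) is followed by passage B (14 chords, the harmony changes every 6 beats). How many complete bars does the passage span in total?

28 bars

A: 56 × 2 = 112 beats = 16 bars.
B: 14 × 6 = 84 beats = 12 bars.
Total: 16 + 12 = 28 bars.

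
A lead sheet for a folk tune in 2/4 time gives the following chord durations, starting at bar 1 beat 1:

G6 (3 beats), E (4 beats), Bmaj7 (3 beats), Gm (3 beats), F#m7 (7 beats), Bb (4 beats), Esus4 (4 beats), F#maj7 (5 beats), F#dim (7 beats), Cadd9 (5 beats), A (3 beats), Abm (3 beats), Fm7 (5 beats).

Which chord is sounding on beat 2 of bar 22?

Beat 2 of bar 22 is beat (22−1)×2 + 2 = 44 overall.
Running totals: G6 ends at 3, E ends at 7, Bmaj7 ends at 10, Gm ends at 13, F#m7 ends at 20, Bb ends at 24, Esus4 ends at 28, F#maj7 ends at 33, F#dim ends at 40, Cadd9 ends at 45.
Beat 44 falls within Cadd9.

Cadd9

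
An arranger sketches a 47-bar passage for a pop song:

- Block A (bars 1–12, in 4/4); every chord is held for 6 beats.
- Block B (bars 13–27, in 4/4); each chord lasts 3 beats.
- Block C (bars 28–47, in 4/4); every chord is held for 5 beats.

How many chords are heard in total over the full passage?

A has 48 beats and chords last 6 each, so 8 chords.
B has 60 beats and chords last 3 each, so 20 chords.
C has 80 beats and chords last 5 each, so 16 chords.
Total: 8 + 20 + 16 = 44.

44 chords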